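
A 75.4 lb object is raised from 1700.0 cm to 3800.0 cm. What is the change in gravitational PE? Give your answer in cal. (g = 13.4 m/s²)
ΔPE = mg(h₂ − h₁) = 34.2 kg × 13.4 m/s² × (38 − 17) m = 9624 J = 2300.0 cal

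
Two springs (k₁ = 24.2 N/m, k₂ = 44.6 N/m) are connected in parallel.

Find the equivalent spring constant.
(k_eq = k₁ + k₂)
k_eq = k₁ + k₂ = 24.2 + 44.6 = 68.8 N/m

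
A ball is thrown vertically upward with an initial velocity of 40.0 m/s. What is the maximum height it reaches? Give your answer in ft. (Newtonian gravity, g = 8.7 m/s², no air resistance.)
h_max = v₀²/(2g) (with unit conversion) = 301.7 ft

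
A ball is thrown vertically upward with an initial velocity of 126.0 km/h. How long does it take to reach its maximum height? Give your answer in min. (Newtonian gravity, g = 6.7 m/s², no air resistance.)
t_up = v₀/g (with unit conversion) = 0.08706 min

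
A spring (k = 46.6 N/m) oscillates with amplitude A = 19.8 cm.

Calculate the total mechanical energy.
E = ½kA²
E = ½kA² = ½×46.6×(0.198)² = 0.9135 J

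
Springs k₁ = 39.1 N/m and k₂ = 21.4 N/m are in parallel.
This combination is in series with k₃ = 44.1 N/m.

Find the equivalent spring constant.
k₁₂ = k₁ + k₂ = 60.5 N/m (parallel)
1/k_eq = 1/k₁₂ + 1/k₃ → k_eq = 25.51 N/m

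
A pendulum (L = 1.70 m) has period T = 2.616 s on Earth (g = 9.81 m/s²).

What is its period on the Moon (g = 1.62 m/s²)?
T = 2π√(L/g), so T_moon/T_earth = √(g_earth/g_moon)
T_moon = 2π√(1.7/1.62) = 6.436 s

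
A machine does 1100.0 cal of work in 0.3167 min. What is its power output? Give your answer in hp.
P = W/t = 4602 J / 19 s = 242.2 W = 0.3248 hp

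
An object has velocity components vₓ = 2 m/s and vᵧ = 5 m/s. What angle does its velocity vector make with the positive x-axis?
θ = arctan(vᵧ/vₓ) = arctan(5/2) = 68.2°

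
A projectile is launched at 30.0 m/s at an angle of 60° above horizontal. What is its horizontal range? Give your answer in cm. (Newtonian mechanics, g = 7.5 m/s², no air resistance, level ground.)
R = v₀² sin(2θ) / g (with unit conversion) = 10390.0 cm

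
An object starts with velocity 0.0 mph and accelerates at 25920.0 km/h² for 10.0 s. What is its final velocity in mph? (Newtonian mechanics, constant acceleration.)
v = v₀ + at (with unit conversion) = 44.74 mph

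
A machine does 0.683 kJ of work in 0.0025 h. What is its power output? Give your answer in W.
P = W/t = 683 J / 9 s = 75.89 W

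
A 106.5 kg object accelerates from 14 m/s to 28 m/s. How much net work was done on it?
W_net = ΔKE = ½m(v₂² − v₁²) = ½×106.5×(28² − 14²) = 31311.0 J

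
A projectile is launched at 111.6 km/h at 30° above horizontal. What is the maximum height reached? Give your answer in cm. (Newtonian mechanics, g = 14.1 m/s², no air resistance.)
H = v₀²sin²(θ)/(2g) (with unit conversion) = 852.0 cm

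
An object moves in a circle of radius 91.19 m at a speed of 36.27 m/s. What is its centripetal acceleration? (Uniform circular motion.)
a_c = v²/r = 36.27²/91.19 = 1315.51/91.19 = 14.43 m/s²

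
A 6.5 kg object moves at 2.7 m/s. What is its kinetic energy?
KE = ½mv² = ½×6.5×2.7² = 23.6925 J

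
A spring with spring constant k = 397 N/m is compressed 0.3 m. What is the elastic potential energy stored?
PE = ½kx² = ½×397×0.3² = 17.86 J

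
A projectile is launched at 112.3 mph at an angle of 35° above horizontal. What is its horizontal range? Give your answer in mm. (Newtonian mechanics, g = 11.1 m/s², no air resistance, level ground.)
R = v₀² sin(2θ) / g (with unit conversion) = 213400.0 mm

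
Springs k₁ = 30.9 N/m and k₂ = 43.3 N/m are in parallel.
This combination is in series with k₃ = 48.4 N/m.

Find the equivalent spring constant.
k₁₂ = k₁ + k₂ = 74.2 N/m (parallel)
1/k_eq = 1/k₁₂ + 1/k₃ → k_eq = 29.29 N/m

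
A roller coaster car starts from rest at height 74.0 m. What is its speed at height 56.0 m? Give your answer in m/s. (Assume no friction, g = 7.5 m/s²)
mgh₁ = ½mv₂² + mgh₂ → v₂ = √(2g(h₁−h₂)) = √(2×7.5×(74−56)) = 16.43 m/s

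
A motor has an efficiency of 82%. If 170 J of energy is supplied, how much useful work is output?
W_out = η × W_in = 0.82 × 170 = 139.4 J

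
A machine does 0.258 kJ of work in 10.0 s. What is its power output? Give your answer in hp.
P = W/t = 258 J / 10 s = 25.8 W = 0.0346 hp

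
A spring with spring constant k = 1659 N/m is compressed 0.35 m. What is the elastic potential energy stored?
PE = ½kx² = ½×1659×0.35² = 101.6 J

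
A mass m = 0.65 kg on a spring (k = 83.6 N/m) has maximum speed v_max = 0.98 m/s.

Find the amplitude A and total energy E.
½mv²_max = ½kA² → A = v_max√(m/k) = 0.98×√(0.65/83.6) = 0.08641 m = 8.641 cm
E = ½mv²_max = ½×0.65×0.98² = 0.3121 J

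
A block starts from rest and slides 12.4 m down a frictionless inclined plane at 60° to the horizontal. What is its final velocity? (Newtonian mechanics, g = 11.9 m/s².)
a = g sin(θ) = 11.9 × sin(60°) = 10.31 m/s²
v = √(2ad) = √(2 × 10.31 × 12.4) = 15.99 m/s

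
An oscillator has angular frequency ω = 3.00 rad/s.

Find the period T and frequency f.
T = 2π/ω = 2π/3.0 = 2.094 s; f = ω/2π = 0.4775 Hz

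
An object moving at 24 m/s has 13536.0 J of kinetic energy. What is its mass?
KE = ½mv² → m = 2KE/v² = 2×13536.0/24² = 47.0 kg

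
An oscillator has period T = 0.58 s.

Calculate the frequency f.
f = 1/T = 1/0.58 = 1.724 Hz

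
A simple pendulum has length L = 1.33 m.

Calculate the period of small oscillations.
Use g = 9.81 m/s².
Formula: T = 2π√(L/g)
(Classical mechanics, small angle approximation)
T = 2π√(L/g) = 2π√(1.33/9.81) = 2.314 s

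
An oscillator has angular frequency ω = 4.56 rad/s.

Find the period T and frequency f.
T = 2π/ω = 2π/4.56 = 1.378 s; f = ω/2π = 0.7257 Hz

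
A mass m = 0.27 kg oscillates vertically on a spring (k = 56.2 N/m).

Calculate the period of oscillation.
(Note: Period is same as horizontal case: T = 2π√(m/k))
T = 2π√(m/k) = 2π√(0.27/56.2) = 0.4355 s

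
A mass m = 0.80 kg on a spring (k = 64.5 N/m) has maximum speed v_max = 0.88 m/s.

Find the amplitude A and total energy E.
½mv²_max = ½kA² → A = v_max√(m/k) = 0.88×√(0.8/64.5) = 0.098 m = 9.8 cm
E = ½mv²_max = ½×0.8×0.88² = 0.3098 J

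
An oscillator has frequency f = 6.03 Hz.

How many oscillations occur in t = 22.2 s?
n = f×t = 6.03×22.2 = 133.9 oscillations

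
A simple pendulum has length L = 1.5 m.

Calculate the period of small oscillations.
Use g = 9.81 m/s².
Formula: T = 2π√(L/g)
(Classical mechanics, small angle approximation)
T = 2π√(L/g) = 2π√(1.5/9.81) = 2.457 s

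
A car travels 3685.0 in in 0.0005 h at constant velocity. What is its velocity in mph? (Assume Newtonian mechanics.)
v = d/t (with unit conversion) = 116.3 mph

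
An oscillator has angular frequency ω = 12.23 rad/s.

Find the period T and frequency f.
T = 2π/ω = 2π/12.23 = 0.5138 s; f = ω/2π = 1.946 Hz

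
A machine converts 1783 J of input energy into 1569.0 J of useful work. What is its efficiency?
η = W_out/W_in = 1569.0/1783 = 0.88 = 88.0%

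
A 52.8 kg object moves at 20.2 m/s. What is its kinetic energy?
KE = ½mv² = ½×52.8×20.2² = 10772.26 J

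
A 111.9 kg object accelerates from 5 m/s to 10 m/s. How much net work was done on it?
W_net = ΔKE = ½m(v₂² − v₁²) = ½×111.9×(10² − 5²) = 4196.25 J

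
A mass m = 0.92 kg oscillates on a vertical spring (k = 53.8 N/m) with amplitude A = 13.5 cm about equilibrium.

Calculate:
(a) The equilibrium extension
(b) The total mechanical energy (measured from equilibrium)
x_eq = mg/k = 0.92×9.81/53.8 = 0.1678 m = 16.78 cm
E = ½kA² = ½×53.8×(0.135)² = 0.4903 J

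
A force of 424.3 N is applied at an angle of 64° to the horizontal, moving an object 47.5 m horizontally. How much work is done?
W = Fd cosθ = 424.3×47.5×cos(64°) = 8835.0 J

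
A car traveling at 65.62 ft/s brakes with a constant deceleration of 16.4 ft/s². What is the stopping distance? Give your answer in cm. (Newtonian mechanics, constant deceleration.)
d = v₀² / (2a) (with unit conversion) = 4001.0 cm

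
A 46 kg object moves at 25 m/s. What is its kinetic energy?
KE = ½mv² = ½×46×25² = 14375.0 J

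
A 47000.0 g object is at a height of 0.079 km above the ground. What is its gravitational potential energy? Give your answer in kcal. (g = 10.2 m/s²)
PE = mgh = 47 kg × 10.2 m/s² × 79 m = 3.787e+04 J = 9.052 kcal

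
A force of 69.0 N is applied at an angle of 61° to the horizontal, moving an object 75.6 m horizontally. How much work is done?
W = Fd cosθ = 69.0×75.6×cos(61°) = 2529.0 J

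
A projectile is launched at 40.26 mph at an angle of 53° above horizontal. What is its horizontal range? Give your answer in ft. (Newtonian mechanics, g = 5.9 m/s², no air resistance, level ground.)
R = v₀² sin(2θ) / g (with unit conversion) = 173.1 ft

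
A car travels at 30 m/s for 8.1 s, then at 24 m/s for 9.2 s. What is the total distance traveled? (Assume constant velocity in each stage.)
d₁ = v₁t₁ = 30 × 8.1 = 243 m
d₂ = v₂t₂ = 24 × 9.2 = 220.8 m
d_total = 243 + 220.8 = 463.8 m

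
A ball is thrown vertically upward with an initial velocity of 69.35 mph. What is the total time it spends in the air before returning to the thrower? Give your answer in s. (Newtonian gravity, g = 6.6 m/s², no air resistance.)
t_total = 2v₀/g (with unit conversion) = 9.395 s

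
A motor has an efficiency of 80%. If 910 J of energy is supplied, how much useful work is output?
W_out = η × W_in = 0.8 × 910 = 728.0 J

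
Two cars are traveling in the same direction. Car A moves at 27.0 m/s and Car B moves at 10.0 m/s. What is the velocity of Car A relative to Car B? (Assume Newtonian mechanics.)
v_rel = v_A - v_B = 27.0 - 10.0 = 17.0 m/s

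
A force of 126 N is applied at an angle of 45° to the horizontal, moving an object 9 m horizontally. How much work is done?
W = Fd cosθ = 126×9×cos(45°) = 801.86 J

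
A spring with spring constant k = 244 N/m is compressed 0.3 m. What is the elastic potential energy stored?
PE = ½kx² = ½×244×0.3² = 10.98 J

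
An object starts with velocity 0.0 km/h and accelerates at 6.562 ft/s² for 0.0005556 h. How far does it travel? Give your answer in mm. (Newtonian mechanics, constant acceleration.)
d = v₀t + ½at² (with unit conversion) = 4001.0 mm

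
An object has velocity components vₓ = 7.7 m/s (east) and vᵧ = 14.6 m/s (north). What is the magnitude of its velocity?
|v| = √(vₓ² + vᵧ²) = √(7.7² + 14.6²) = √(272.45) = 16.51 m/s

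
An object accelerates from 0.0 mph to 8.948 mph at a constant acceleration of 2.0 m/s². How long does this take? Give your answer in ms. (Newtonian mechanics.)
t = (v - v₀)/a (with unit conversion) = 2000.0 ms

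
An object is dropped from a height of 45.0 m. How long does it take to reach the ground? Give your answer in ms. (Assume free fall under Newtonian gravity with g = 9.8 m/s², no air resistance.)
t = √(2h/g) (with unit conversion) = 3030.0 ms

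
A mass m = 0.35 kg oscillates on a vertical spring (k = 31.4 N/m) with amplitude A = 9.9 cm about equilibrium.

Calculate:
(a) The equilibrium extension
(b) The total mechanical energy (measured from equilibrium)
x_eq = mg/k = 0.35×9.81/31.4 = 0.1093 m = 10.93 cm
E = ½kA² = ½×31.4×(0.099)² = 0.1539 J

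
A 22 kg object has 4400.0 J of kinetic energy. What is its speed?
KE = ½mv² → v = √(2KE/m) = √(2×4400.0/22) = 20.0 m/s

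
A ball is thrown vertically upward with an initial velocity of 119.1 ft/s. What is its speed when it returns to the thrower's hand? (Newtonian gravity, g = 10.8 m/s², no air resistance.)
By conservation of energy, the ball returns at the same speed = 119.1 ft/s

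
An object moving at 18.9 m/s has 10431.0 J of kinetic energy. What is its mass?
KE = ½mv² → m = 2KE/v² = 2×10431.0/18.9² = 58.4 kg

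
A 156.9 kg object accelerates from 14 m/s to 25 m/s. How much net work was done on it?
W_net = ΔKE = ½m(v₂² − v₁²) = ½×156.9×(25² − 14²) = 33655.05 J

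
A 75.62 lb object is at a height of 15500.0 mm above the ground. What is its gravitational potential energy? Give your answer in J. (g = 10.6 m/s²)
PE = mgh = 34.3 kg × 10.6 m/s² × 15.5 m = 5636 J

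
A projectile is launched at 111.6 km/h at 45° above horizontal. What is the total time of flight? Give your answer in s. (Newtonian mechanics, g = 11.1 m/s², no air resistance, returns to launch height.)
T = 2v₀sin(θ)/g (with unit conversion) = 3.95 s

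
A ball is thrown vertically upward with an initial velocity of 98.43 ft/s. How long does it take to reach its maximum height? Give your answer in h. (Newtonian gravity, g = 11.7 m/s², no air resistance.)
t_up = v₀/g (with unit conversion) = 0.0007123 h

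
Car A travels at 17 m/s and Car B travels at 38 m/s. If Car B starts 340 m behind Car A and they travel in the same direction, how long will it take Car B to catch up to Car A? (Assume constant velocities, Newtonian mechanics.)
Relative speed: v_rel = 38 - 17 = 21 m/s
Time to catch: t = d₀/v_rel = 340/21 = 16.19 s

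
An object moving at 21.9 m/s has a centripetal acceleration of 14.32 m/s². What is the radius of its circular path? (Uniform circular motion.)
r = v²/a_c = 21.9²/14.32 = 33.49 m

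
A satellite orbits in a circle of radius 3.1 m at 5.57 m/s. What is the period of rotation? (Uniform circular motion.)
T = 2πr/v = 2π×3.1/5.57 = 3.5 s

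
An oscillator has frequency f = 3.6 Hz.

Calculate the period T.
T = 1/f = 1/3.6 = 0.2778 s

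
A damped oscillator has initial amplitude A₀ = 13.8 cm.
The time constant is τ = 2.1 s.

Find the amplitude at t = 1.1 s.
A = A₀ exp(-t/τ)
A = A₀ exp(−t/τ) = 13.8×exp(−1.1/2.1) = 8.173 cm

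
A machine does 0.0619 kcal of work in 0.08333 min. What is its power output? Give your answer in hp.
P = W/t = 259 J / 5 s = 51.8 W = 0.06946 hp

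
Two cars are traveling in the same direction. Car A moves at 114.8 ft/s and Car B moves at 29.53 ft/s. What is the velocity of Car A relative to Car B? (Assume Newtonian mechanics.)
v_rel = v_A - v_B = 114.8 - 29.53 = 85.27 ft/s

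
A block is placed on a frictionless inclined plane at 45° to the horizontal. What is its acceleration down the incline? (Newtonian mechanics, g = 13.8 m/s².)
a = g sin(θ) = 13.8 × sin(45°) = 13.8 × 0.7071 = 9.76 m/s²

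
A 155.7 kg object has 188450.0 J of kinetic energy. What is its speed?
KE = ½mv² → v = √(2KE/m) = √(2×188450.0/155.7) = 49.2 m/s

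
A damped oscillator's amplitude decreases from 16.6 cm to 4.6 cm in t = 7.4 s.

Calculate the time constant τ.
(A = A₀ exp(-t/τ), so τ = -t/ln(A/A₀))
A/A₀ = 4.6/16.6 = 0.2771; ln(A/A₀) = -1.283
τ = −t/ln(A/A₀) = −7.4/-1.283 = 5.766 s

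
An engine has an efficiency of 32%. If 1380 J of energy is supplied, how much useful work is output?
W_out = η × W_in = 0.32 × 1380 = 441.6 J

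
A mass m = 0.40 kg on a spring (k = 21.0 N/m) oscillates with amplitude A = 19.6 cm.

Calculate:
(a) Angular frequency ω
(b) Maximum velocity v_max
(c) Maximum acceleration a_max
ω = √(k/m) = √(21.0/0.4) = 7.246 rad/s
v_max = ωA = 7.246×0.196 = 1.42 m/s
a_max = ω²A = 7.246²×0.196 = 10.29 m/s²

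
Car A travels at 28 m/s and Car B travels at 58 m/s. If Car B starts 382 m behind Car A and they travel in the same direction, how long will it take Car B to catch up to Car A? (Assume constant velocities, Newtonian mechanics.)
Relative speed: v_rel = 58 - 28 = 30 m/s
Time to catch: t = d₀/v_rel = 382/30 = 12.73 s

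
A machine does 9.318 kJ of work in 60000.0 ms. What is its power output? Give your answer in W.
P = W/t = 9318 J / 60 s = 155.3 W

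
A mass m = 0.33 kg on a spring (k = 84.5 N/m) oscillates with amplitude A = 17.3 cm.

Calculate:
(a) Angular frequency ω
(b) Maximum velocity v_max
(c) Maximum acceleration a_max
ω = √(k/m) = √(84.5/0.33) = 16 rad/s
v_max = ωA = 16×0.173 = 2.768 m/s
a_max = ω²A = 16²×0.173 = 44.3 m/s²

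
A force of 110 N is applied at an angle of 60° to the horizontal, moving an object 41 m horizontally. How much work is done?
W = Fd cosθ = 110×41×cos(60°) = 2255.0 J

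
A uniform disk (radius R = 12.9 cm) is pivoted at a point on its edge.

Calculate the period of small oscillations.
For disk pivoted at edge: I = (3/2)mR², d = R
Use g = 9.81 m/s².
I/m = (3/2)R² = 0.02496 m²; d = R = 0.129 m
T = 2π√((3/2)R²/(gR)) = 2π√(3R/(2g)) = 0.8824 s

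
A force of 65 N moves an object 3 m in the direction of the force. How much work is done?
W = Fd = 65×3 = 195.0 J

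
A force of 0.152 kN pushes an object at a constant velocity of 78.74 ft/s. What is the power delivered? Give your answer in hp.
P = Fv = 152 N × 24 m/s = 3648 W = 4.892 hp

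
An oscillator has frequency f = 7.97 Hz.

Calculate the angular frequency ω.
ω = 2πf = 2π×7.97 = 50.08 rad/s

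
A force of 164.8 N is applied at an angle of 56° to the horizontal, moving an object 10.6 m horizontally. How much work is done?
W = Fd cosθ = 164.8×10.6×cos(56°) = 976.84 J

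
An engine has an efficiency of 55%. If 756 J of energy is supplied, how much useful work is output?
W_out = η × W_in = 0.55 × 756 = 415.8 J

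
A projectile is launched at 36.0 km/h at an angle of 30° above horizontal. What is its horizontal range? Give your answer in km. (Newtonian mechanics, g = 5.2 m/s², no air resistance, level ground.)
R = v₀² sin(2θ) / g (with unit conversion) = 0.01665 km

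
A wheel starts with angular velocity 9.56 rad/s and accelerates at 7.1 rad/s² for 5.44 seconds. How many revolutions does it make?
θ = ω₀t + ½αt² = 9.56×5.44 + ½×7.1×5.44² = 157.06 rad
Revolutions = θ/(2π) = 157.06/(2π) = 25.0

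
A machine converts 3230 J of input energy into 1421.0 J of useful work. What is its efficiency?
η = W_out/W_in = 1421.0/3230 = 0.4399 = 43.99%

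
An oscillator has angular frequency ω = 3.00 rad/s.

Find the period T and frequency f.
T = 2π/ω = 2π/3.0 = 2.094 s; f = ω/2π = 0.4775 Hz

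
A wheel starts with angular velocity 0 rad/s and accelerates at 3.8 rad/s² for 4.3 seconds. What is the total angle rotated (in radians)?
θ = ω₀t + ½αt² = 0×4.3 + ½×3.8×4.3² = 35.13 rad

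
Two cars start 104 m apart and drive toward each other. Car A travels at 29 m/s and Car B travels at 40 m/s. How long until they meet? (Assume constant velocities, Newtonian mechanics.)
Combined speed: v_combined = 29 + 40 = 69 m/s
Time to meet: t = d/69 = 104/69 = 1.51 s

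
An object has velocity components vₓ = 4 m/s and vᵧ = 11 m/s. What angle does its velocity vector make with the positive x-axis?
θ = arctan(vᵧ/vₓ) = arctan(11/4) = 70.02°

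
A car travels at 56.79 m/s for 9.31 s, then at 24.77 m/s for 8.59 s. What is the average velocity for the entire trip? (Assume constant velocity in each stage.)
d₁ = v₁t₁ = 56.79 × 9.31 = 528.715 m
d₂ = v₂t₂ = 24.77 × 8.59 = 212.774 m
d_total = 741.49 m, t_total = 17.9 s
v_avg = d_total/t_total = 741.49/17.9 = 41.42 m/s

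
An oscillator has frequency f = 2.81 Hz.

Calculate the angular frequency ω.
ω = 2πf = 2π×2.81 = 17.66 rad/s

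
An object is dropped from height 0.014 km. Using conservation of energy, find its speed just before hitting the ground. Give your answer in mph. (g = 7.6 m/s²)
mgh = ½mv² → v = √(2gh) = √(2×7.6×14) = 14.59 m/s = 32.63 mph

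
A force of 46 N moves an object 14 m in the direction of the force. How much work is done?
W = Fd = 46×14 = 644.0 J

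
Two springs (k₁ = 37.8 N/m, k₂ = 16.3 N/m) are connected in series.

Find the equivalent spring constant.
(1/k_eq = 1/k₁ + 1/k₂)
1/k_eq = 1/37.8 + 1/16.3 = 0.087805; k_eq = 11.39 N/m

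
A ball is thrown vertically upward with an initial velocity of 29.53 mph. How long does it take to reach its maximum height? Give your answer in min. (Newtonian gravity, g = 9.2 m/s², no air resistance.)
t_up = v₀/g (with unit conversion) = 0.02392 min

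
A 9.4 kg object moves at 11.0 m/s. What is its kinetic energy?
KE = ½mv² = ½×9.4×11.0² = 568.7 J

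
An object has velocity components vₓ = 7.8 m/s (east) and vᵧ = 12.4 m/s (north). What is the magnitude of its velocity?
|v| = √(vₓ² + vᵧ²) = √(7.8² + 12.4²) = √(214.6) = 14.65 m/s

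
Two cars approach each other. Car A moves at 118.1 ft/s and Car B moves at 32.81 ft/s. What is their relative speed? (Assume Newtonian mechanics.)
v_rel = v_A + v_B = 118.1 + 32.81 = 150.9 ft/s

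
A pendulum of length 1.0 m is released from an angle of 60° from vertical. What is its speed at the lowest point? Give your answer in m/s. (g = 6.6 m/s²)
h = L(1 − cosθ) = 1.0×(1 − cos60°) = 0.5 m
v = √(2gh) = √(2×6.6×0.5) = 2.569 m/s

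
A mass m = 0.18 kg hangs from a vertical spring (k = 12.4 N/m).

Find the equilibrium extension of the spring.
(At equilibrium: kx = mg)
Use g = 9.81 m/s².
x_eq = mg/k = 0.18×9.81/12.4 = 0.1424 m = 14.24 cm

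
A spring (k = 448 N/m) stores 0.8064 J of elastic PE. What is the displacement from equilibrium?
PE = ½kx² → x = √(2PE/k) = √(2×0.8064/448) = 0.06 m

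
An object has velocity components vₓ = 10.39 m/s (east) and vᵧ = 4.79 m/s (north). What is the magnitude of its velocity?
|v| = √(vₓ² + vᵧ²) = √(10.39² + 4.79²) = √(130.896) = 11.44 m/s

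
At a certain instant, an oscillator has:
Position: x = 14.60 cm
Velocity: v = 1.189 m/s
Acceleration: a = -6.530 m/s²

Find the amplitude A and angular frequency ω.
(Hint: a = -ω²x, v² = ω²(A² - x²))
a = −ω²x → ω = √(|a|/x) = √(6.53/0.146) = 6.688 rad/s
v² = ω²(A² − x²) → A = √(x² + v²/ω²) = √(0.146² + 1.189²/6.688²) = 0.2301 m = 23.01 cm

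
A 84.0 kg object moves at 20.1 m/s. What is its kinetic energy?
KE = ½mv² = ½×84.0×20.1² = 16968.42 J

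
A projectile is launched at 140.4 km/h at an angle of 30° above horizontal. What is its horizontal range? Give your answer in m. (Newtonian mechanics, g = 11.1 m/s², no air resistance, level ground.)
R = v₀² sin(2θ) / g (with unit conversion) = 118.7 m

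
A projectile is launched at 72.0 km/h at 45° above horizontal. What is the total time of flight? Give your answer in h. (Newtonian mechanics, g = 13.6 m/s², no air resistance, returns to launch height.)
T = 2v₀sin(θ)/g (with unit conversion) = 0.0005777 h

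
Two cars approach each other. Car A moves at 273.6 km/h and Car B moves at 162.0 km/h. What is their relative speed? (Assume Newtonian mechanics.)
v_rel = v_A + v_B = 273.6 + 162.0 = 435.6 km/h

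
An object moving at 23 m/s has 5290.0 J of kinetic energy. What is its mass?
KE = ½mv² → m = 2KE/v² = 2×5290.0/23² = 20.0 kg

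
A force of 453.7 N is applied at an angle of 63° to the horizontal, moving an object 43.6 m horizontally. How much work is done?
W = Fd cosθ = 453.7×43.6×cos(63°) = 8980.5 J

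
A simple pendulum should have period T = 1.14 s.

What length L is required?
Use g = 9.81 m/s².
T = 2π√(L/g) → L = g(T/2π)² = 9.81×(1.14/2π)² = 0.3229 m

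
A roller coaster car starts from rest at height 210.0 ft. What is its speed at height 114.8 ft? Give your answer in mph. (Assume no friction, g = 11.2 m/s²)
mgh₁ = ½mv₂² + mgh₂ → v₂ = √(2g(h₁−h₂)) = √(2×11.2×(64.01−34.99)) = 25.49 m/s = 57.03 mph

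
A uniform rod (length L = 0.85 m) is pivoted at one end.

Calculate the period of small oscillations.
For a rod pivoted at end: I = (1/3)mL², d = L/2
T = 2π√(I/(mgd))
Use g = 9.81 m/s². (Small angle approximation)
I/m = (1/3)L² = 0.2408 m²; d = L/2 = 0.425 m
T = 2π√(I/(mgd)) = 2π√(0.2408/(9.81×0.425)) = 1.51 s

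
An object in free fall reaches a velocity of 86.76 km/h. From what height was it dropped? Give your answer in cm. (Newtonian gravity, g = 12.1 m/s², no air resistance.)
h = v²/(2g) (with unit conversion) = 2400.0 cm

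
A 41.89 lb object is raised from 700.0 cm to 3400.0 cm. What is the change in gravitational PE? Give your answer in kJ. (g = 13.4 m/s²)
ΔPE = mg(h₂ − h₁) = 19 kg × 13.4 m/s² × (34 − 7) m = 6875 J = 6.875 kJ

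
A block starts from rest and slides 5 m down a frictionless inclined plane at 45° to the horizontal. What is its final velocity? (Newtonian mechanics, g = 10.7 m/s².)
a = g sin(θ) = 10.7 × sin(45°) = 7.57 m/s²
v = √(2ad) = √(2 × 7.57 × 5) = 8.7 m/s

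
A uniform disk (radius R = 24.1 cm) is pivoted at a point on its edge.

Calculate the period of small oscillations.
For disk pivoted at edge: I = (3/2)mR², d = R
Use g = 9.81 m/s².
I/m = (3/2)R² = 0.08712 m²; d = R = 0.241 m
T = 2π√((3/2)R²/(gR)) = 2π√(3R/(2g)) = 1.206 s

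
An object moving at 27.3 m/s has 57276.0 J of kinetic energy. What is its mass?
KE = ½mv² → m = 2KE/v² = 2×57276.0/27.3² = 153.7 kg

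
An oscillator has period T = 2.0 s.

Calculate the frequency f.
f = 1/T = 1/2.0 = 0.5 Hz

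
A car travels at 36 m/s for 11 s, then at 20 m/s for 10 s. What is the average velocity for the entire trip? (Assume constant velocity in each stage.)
d₁ = v₁t₁ = 36 × 11 = 396 m
d₂ = v₂t₂ = 20 × 10 = 200 m
d_total = 596 m, t_total = 21 s
v_avg = d_total/t_total = 596/21 = 28.38 m/s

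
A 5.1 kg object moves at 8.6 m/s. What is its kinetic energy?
KE = ½mv² = ½×5.1×8.6² = 188.598 J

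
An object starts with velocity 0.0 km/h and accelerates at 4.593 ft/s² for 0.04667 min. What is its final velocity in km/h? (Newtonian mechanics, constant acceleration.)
v = v₀ + at (with unit conversion) = 14.11 km/h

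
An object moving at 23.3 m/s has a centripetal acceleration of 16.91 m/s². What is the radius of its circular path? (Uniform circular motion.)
r = v²/a_c = 23.3²/16.91 = 32.1 m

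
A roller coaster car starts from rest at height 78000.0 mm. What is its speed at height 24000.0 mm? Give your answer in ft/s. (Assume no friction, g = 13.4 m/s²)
mgh₁ = ½mv₂² + mgh₂ → v₂ = √(2g(h₁−h₂)) = √(2×13.4×(78−24)) = 38.04 m/s = 124.8 ft/s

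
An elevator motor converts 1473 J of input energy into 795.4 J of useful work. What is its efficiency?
η = W_out/W_in = 795.4/1473 = 0.54 = 54.0%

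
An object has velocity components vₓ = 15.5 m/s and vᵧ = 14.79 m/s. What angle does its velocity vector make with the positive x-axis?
θ = arctan(vᵧ/vₓ) = arctan(14.79/15.5) = 43.66°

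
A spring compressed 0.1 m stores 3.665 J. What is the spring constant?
PE = ½kx² → k = 2PE/x² = 2×3.665/0.1² = 733.0 N/m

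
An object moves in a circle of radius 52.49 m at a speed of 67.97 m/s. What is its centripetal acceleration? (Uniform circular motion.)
a_c = v²/r = 67.97²/52.49 = 4619.92/52.49 = 88.02 m/s²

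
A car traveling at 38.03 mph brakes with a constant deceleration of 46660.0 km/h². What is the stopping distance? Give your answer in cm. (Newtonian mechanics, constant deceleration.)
d = v₀² / (2a) (with unit conversion) = 4014.0 cm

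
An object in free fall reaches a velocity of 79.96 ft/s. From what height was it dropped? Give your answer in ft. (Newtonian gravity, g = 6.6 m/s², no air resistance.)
h = v²/(2g) (with unit conversion) = 147.6 ft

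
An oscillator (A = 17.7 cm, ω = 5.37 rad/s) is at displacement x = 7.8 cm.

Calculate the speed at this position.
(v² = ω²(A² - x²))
v = ω√(A² − x²) = 5.37×√(0.177² − 0.078²) = 0.8532 m/s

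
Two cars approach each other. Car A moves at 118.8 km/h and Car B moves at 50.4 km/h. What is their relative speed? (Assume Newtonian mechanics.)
v_rel = v_A + v_B = 118.8 + 50.4 = 169.2 km/h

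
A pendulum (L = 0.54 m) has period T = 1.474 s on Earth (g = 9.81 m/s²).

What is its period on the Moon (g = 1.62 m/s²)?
T = 2π√(L/g), so T_moon/T_earth = √(g_earth/g_moon)
T_moon = 2π√(0.54/1.62) = 3.628 s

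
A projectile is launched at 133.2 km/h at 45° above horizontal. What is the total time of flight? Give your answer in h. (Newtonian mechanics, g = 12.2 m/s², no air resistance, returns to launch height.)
T = 2v₀sin(θ)/g (with unit conversion) = 0.001191 h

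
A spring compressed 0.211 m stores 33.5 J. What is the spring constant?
PE = ½kx² → k = 2PE/x² = 2×33.5/0.211² = 1505.0 N/m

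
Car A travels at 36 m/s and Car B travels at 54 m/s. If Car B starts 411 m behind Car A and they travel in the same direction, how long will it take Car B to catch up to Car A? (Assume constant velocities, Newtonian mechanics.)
Relative speed: v_rel = 54 - 36 = 18 m/s
Time to catch: t = d₀/v_rel = 411/18 = 22.83 s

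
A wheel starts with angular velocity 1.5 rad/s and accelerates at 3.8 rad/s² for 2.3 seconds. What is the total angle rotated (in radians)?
θ = ω₀t + ½αt² = 1.5×2.3 + ½×3.8×2.3² = 13.5 rad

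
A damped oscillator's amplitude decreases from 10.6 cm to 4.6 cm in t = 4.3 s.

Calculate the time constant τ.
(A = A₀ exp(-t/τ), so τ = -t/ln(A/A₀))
A/A₀ = 4.6/10.6 = 0.434; ln(A/A₀) = -0.8348
τ = −t/ln(A/A₀) = −4.3/-0.8348 = 5.151 s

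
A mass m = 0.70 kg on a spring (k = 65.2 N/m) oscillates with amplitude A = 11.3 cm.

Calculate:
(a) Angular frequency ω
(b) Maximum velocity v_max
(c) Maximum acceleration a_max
ω = √(k/m) = √(65.2/0.7) = 9.651 rad/s
v_max = ωA = 9.651×0.113 = 1.091 m/s
a_max = ω²A = 9.651²×0.113 = 10.53 m/s²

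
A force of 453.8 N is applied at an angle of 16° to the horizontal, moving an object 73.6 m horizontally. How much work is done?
W = Fd cosθ = 453.8×73.6×cos(16°) = 32106.0 J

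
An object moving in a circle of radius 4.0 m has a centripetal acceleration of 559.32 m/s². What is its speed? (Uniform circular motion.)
v = √(a_c × r) = √(559.32 × 4.0) = 47.3 m/s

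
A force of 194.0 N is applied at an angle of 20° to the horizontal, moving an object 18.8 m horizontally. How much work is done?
W = Fd cosθ = 194.0×18.8×cos(20°) = 3427.2 J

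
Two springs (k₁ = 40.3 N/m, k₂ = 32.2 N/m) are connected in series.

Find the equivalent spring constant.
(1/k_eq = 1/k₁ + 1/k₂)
1/k_eq = 1/40.3 + 1/32.2 = 0.05587; k_eq = 17.9 N/m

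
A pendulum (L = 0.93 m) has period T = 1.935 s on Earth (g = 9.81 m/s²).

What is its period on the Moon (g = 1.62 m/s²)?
T = 2π√(L/g), so T_moon/T_earth = √(g_earth/g_moon)
T_moon = 2π√(0.93/1.62) = 4.761 s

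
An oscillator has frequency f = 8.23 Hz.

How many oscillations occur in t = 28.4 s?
n = f×t = 8.23×28.4 = 233.7 oscillations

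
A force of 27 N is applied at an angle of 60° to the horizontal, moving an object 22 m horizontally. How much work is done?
W = Fd cosθ = 27×22×cos(60°) = 297.0 J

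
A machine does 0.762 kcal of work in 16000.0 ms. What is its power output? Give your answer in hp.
P = W/t = 3188 J / 16 s = 199.3 W = 0.2672 hp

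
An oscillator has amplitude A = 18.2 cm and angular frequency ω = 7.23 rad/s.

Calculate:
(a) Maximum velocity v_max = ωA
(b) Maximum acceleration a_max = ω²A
v_max = ωA = 7.23×0.182 = 1.316 m/s
a_max = ω²A = 7.23²×0.182 = 9.514 m/s²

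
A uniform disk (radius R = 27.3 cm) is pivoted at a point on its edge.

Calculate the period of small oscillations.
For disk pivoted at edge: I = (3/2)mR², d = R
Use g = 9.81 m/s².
I/m = (3/2)R² = 0.1118 m²; d = R = 0.273 m
T = 2π√((3/2)R²/(gR)) = 2π√(3R/(2g)) = 1.284 s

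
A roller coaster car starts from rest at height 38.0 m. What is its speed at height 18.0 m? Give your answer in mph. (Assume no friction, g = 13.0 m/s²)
mgh₁ = ½mv₂² + mgh₂ → v₂ = √(2g(h₁−h₂)) = √(2×13.0×(38−18)) = 22.8 m/s = 51.01 mph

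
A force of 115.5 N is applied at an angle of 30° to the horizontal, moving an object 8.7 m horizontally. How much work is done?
W = Fd cosθ = 115.5×8.7×cos(30°) = 870.23 J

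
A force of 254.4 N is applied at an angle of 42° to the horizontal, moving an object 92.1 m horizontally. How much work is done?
W = Fd cosθ = 254.4×92.1×cos(42°) = 17412.0 J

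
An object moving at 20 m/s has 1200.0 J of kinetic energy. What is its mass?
KE = ½mv² → m = 2KE/v² = 2×1200.0/20² = 6.0 kg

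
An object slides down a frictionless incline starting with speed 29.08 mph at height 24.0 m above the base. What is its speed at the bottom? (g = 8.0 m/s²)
½mv₀² + mgh = ½mv² → v = √(v₀² + 2gh) = √(13² + 2×8.0×24) = 23.52 m/s = 52.6 mph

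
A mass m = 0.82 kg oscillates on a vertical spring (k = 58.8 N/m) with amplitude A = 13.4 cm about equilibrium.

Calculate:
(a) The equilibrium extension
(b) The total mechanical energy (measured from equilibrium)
x_eq = mg/k = 0.82×9.81/58.8 = 0.1368 m = 13.68 cm
E = ½kA² = ½×58.8×(0.134)² = 0.5279 J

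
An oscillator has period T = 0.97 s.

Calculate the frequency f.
f = 1/T = 1/0.97 = 1.031 Hz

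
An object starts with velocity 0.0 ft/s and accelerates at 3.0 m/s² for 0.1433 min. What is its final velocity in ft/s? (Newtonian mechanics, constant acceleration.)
v = v₀ + at (with unit conversion) = 84.63 ft/s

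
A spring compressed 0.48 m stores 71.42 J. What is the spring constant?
PE = ½kx² → k = 2PE/x² = 2×71.42/0.48² = 620.0 N/m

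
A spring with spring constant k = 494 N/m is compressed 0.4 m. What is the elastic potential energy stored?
PE = ½kx² = ½×494×0.4² = 39.52 J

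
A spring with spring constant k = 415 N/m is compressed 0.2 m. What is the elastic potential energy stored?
PE = ½kx² = ½×415×0.2² = 8.3 J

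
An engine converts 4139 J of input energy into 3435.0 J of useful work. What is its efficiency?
η = W_out/W_in = 3435.0/4139 = 0.8299 = 82.99%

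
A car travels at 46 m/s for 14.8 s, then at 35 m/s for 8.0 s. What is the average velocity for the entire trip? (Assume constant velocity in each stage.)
d₁ = v₁t₁ = 46 × 14.8 = 680.8 m
d₂ = v₂t₂ = 35 × 8.0 = 280 m
d_total = 960.8 m, t_total = 22.8 s
v_avg = d_total/t_total = 960.8/22.8 = 42.14 m/s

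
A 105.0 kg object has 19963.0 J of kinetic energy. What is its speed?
KE = ½mv² → v = √(2KE/m) = √(2×19963.0/105.0) = 19.5 m/s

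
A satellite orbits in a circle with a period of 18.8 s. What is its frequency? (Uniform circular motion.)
f = 1/T = 1/18.8 = 0.0532 Hz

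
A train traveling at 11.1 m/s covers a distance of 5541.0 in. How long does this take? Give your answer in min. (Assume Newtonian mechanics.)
t = d/v (with unit conversion) = 0.2113 min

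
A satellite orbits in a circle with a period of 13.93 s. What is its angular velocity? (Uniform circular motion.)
ω = 2π/T = 2π/13.93 = 0.4511 rad/s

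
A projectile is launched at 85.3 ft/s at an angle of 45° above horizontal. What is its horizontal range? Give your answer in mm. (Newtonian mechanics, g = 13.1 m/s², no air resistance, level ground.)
R = v₀² sin(2θ) / g (with unit conversion) = 51600.0 mm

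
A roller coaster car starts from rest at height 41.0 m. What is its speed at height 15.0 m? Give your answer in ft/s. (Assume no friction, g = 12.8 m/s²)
mgh₁ = ½mv₂² + mgh₂ → v₂ = √(2g(h₁−h₂)) = √(2×12.8×(41−15)) = 25.8 m/s = 84.64 ft/s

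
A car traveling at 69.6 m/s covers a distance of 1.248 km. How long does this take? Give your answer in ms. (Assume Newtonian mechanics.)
t = d/v (with unit conversion) = 17930.0 ms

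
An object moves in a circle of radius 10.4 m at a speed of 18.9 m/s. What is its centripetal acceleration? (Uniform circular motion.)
a_c = v²/r = 18.9²/10.4 = 357.21/10.4 = 34.35 m/s²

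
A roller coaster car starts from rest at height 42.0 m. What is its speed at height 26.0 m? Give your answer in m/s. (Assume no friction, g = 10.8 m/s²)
mgh₁ = ½mv₂² + mgh₂ → v₂ = √(2g(h₁−h₂)) = √(2×10.8×(42−26)) = 18.59 m/s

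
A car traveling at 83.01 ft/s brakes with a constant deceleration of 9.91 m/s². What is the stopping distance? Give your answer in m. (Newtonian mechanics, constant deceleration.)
d = v₀² / (2a) (with unit conversion) = 32.3 m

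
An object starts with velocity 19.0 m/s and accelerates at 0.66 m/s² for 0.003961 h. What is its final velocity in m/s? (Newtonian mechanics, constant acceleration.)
v = v₀ + at (with unit conversion) = 28.41 m/s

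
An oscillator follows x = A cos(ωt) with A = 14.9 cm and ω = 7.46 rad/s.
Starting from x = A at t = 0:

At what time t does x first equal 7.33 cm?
cos(ωt) = x/A = 7.33/14.9 = 0.4919
ωt = arccos(0.4919) = 1.056 rad
t = 1.056/7.46 = 0.1416 s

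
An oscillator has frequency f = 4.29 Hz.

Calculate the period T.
T = 1/f = 1/4.29 = 0.2331 s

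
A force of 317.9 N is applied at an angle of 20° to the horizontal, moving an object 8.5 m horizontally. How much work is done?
W = Fd cosθ = 317.9×8.5×cos(20°) = 2539.2 J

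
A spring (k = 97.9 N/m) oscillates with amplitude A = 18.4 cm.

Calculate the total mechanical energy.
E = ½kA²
E = ½kA² = ½×97.9×(0.184)² = 1.657 J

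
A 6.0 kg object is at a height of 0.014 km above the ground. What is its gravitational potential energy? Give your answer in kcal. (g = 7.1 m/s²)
PE = mgh = 6 kg × 7.1 m/s² × 14 m = 596.4 J = 0.1425 kcal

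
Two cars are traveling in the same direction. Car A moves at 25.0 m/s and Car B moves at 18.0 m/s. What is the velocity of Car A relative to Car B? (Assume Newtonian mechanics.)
v_rel = v_A - v_B = 25.0 - 18.0 = 7.0 m/s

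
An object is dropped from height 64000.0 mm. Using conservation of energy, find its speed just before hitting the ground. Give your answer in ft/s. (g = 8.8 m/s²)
mgh = ½mv² → v = √(2gh) = √(2×8.8×64) = 33.56 m/s = 110.1 ft/s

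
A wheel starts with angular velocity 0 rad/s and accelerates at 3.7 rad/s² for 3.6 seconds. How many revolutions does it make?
θ = ω₀t + ½αt² = 0×3.6 + ½×3.7×3.6² = 23.98 rad
Revolutions = θ/(2π) = 23.98/(2π) = 3.82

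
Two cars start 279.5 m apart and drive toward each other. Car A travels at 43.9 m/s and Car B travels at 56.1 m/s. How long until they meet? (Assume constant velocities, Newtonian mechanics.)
Combined speed: v_combined = 43.9 + 56.1 = 100 m/s
Time to meet: t = d/100 = 279.5/100 = 2.79 s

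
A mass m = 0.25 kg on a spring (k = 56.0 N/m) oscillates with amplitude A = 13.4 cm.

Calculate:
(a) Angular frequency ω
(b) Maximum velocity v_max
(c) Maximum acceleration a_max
ω = √(k/m) = √(56.0/0.25) = 14.97 rad/s
v_max = ωA = 14.97×0.134 = 2.006 m/s
a_max = ω²A = 14.97²×0.134 = 30.02 m/s²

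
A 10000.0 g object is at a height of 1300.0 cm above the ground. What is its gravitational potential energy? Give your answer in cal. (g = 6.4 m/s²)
PE = mgh = 10 kg × 6.4 m/s² × 13 m = 832 J = 198.9 cal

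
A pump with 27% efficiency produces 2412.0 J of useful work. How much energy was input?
W_in = W_out/η = 2412.0/0.27 = 8933.3 J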